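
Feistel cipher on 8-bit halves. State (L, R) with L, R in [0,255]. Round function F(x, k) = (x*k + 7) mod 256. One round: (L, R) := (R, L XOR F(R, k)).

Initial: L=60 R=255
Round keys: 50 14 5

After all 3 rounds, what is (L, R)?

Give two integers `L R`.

Answer: 58 192

Derivation:
Round 1 (k=50): L=255 R=233
Round 2 (k=14): L=233 R=58
Round 3 (k=5): L=58 R=192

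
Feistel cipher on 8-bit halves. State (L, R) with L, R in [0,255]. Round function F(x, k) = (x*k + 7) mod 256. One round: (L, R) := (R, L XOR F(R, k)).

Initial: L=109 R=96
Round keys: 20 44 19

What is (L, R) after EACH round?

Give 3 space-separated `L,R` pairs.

Answer: 96,234 234,95 95,254

Derivation:
Round 1 (k=20): L=96 R=234
Round 2 (k=44): L=234 R=95
Round 3 (k=19): L=95 R=254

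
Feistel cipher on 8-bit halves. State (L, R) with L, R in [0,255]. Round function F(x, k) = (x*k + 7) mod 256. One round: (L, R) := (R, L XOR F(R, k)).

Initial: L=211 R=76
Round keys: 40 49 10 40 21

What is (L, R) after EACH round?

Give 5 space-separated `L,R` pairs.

Round 1 (k=40): L=76 R=52
Round 2 (k=49): L=52 R=183
Round 3 (k=10): L=183 R=25
Round 4 (k=40): L=25 R=88
Round 5 (k=21): L=88 R=38

Answer: 76,52 52,183 183,25 25,88 88,38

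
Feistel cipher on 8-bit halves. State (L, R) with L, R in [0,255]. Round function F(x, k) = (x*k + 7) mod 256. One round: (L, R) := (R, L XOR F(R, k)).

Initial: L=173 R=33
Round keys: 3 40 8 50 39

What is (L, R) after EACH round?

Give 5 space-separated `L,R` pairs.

Round 1 (k=3): L=33 R=199
Round 2 (k=40): L=199 R=62
Round 3 (k=8): L=62 R=48
Round 4 (k=50): L=48 R=89
Round 5 (k=39): L=89 R=166

Answer: 33,199 199,62 62,48 48,89 89,166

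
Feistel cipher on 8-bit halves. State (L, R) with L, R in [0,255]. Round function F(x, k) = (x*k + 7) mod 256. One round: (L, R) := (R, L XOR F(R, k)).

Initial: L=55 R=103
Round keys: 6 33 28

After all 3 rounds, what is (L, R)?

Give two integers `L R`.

Answer: 106 217

Derivation:
Round 1 (k=6): L=103 R=70
Round 2 (k=33): L=70 R=106
Round 3 (k=28): L=106 R=217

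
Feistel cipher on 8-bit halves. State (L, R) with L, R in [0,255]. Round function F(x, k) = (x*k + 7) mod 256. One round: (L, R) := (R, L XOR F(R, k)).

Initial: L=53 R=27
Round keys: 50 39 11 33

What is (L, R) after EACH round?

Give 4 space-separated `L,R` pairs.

Answer: 27,120 120,84 84,219 219,22

Derivation:
Round 1 (k=50): L=27 R=120
Round 2 (k=39): L=120 R=84
Round 3 (k=11): L=84 R=219
Round 4 (k=33): L=219 R=22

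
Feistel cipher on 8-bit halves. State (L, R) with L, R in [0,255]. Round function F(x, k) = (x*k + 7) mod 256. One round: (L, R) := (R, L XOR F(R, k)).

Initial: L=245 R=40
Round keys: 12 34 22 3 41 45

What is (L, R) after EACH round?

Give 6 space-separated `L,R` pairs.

Answer: 40,18 18,67 67,219 219,219 219,193 193,47

Derivation:
Round 1 (k=12): L=40 R=18
Round 2 (k=34): L=18 R=67
Round 3 (k=22): L=67 R=219
Round 4 (k=3): L=219 R=219
Round 5 (k=41): L=219 R=193
Round 6 (k=45): L=193 R=47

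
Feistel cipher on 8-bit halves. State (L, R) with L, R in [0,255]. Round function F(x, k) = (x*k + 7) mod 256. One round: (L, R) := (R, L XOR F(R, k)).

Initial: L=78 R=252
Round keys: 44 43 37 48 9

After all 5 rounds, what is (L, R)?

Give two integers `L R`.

Answer: 129 44

Derivation:
Round 1 (k=44): L=252 R=25
Round 2 (k=43): L=25 R=198
Round 3 (k=37): L=198 R=188
Round 4 (k=48): L=188 R=129
Round 5 (k=9): L=129 R=44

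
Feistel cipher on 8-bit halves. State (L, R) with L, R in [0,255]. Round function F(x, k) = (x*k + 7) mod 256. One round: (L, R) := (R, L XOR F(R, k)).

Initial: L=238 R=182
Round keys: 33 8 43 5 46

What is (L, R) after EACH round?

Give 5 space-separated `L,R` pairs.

Answer: 182,147 147,41 41,121 121,77 77,164

Derivation:
Round 1 (k=33): L=182 R=147
Round 2 (k=8): L=147 R=41
Round 3 (k=43): L=41 R=121
Round 4 (k=5): L=121 R=77
Round 5 (k=46): L=77 R=164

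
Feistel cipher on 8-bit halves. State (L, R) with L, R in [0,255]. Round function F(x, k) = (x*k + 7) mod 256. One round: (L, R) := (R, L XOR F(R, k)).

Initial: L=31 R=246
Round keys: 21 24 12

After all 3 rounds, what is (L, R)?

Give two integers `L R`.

Answer: 1 57

Derivation:
Round 1 (k=21): L=246 R=42
Round 2 (k=24): L=42 R=1
Round 3 (k=12): L=1 R=57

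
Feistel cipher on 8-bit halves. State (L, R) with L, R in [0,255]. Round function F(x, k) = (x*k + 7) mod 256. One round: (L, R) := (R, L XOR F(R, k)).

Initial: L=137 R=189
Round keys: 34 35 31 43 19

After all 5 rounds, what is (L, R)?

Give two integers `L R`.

Round 1 (k=34): L=189 R=168
Round 2 (k=35): L=168 R=66
Round 3 (k=31): L=66 R=173
Round 4 (k=43): L=173 R=84
Round 5 (k=19): L=84 R=238

Answer: 84 238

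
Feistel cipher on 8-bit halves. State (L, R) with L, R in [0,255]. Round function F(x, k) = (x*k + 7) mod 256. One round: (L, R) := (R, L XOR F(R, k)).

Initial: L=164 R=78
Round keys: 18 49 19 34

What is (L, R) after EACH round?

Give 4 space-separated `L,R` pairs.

Answer: 78,39 39,48 48,176 176,87

Derivation:
Round 1 (k=18): L=78 R=39
Round 2 (k=49): L=39 R=48
Round 3 (k=19): L=48 R=176
Round 4 (k=34): L=176 R=87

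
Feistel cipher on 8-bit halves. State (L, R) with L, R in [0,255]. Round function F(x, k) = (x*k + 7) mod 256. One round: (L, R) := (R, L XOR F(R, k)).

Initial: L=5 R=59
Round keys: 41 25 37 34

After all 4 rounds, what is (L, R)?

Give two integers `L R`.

Answer: 47 16

Derivation:
Round 1 (k=41): L=59 R=127
Round 2 (k=25): L=127 R=85
Round 3 (k=37): L=85 R=47
Round 4 (k=34): L=47 R=16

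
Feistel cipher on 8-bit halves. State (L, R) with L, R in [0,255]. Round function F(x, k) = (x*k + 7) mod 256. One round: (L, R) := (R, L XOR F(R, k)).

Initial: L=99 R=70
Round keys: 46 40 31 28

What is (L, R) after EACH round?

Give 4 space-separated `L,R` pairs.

Round 1 (k=46): L=70 R=248
Round 2 (k=40): L=248 R=129
Round 3 (k=31): L=129 R=94
Round 4 (k=28): L=94 R=206

Answer: 70,248 248,129 129,94 94,206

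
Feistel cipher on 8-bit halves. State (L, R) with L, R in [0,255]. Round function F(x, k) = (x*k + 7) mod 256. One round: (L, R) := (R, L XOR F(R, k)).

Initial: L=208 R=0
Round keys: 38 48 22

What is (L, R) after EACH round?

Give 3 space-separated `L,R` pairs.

Answer: 0,215 215,87 87,86

Derivation:
Round 1 (k=38): L=0 R=215
Round 2 (k=48): L=215 R=87
Round 3 (k=22): L=87 R=86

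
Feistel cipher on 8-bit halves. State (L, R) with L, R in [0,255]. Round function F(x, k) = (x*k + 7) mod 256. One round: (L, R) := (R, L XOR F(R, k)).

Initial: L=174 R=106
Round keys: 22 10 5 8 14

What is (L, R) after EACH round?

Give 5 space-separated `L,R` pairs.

Round 1 (k=22): L=106 R=141
Round 2 (k=10): L=141 R=227
Round 3 (k=5): L=227 R=251
Round 4 (k=8): L=251 R=60
Round 5 (k=14): L=60 R=180

Answer: 106,141 141,227 227,251 251,60 60,180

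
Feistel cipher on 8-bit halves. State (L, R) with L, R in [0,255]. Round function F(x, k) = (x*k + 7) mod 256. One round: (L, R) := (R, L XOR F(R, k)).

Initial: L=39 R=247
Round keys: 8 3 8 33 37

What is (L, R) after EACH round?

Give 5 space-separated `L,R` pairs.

Round 1 (k=8): L=247 R=152
Round 2 (k=3): L=152 R=56
Round 3 (k=8): L=56 R=95
Round 4 (k=33): L=95 R=126
Round 5 (k=37): L=126 R=98

Answer: 247,152 152,56 56,95 95,126 126,98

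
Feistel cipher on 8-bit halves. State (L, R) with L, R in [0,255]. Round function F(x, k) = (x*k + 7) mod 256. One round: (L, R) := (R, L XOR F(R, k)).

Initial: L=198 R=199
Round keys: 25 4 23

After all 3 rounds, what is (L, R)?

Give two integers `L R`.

Round 1 (k=25): L=199 R=176
Round 2 (k=4): L=176 R=0
Round 3 (k=23): L=0 R=183

Answer: 0 183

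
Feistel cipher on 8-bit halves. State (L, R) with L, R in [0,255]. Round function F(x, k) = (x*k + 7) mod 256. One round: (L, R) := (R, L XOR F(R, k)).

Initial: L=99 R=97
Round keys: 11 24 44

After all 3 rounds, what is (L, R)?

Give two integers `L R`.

Answer: 254 254

Derivation:
Round 1 (k=11): L=97 R=81
Round 2 (k=24): L=81 R=254
Round 3 (k=44): L=254 R=254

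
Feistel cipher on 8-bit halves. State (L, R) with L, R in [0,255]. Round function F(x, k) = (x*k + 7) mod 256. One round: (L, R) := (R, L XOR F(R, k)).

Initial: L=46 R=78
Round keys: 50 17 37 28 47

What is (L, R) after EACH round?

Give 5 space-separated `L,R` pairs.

Round 1 (k=50): L=78 R=109
Round 2 (k=17): L=109 R=10
Round 3 (k=37): L=10 R=20
Round 4 (k=28): L=20 R=61
Round 5 (k=47): L=61 R=46

Answer: 78,109 109,10 10,20 20,61 61,46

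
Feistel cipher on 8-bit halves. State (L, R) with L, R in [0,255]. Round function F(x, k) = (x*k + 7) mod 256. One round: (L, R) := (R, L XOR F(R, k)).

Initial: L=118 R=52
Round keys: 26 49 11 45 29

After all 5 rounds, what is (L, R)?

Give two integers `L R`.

Round 1 (k=26): L=52 R=57
Round 2 (k=49): L=57 R=196
Round 3 (k=11): L=196 R=74
Round 4 (k=45): L=74 R=205
Round 5 (k=29): L=205 R=10

Answer: 205 10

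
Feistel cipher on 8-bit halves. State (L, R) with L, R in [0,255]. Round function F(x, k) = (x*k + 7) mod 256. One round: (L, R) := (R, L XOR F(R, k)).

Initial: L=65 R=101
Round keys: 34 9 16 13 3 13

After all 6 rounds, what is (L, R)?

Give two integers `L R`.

Round 1 (k=34): L=101 R=48
Round 2 (k=9): L=48 R=210
Round 3 (k=16): L=210 R=23
Round 4 (k=13): L=23 R=224
Round 5 (k=3): L=224 R=176
Round 6 (k=13): L=176 R=23

Answer: 176 23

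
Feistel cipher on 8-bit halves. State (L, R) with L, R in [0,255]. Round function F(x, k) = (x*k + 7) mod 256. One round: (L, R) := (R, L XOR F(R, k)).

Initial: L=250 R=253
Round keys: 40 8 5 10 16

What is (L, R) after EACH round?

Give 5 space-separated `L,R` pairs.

Round 1 (k=40): L=253 R=117
Round 2 (k=8): L=117 R=82
Round 3 (k=5): L=82 R=212
Round 4 (k=10): L=212 R=29
Round 5 (k=16): L=29 R=3

Answer: 253,117 117,82 82,212 212,29 29,3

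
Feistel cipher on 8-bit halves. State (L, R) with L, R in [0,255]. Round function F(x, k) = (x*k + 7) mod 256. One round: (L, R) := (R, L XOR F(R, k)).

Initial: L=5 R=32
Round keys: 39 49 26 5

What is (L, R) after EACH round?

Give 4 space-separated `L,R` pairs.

Round 1 (k=39): L=32 R=226
Round 2 (k=49): L=226 R=105
Round 3 (k=26): L=105 R=83
Round 4 (k=5): L=83 R=207

Answer: 32,226 226,105 105,83 83,207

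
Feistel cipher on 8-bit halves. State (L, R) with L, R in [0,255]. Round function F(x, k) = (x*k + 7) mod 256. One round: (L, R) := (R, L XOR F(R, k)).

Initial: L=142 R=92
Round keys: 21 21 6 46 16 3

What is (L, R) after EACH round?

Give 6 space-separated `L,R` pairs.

Answer: 92,29 29,52 52,34 34,23 23,85 85,17

Derivation:
Round 1 (k=21): L=92 R=29
Round 2 (k=21): L=29 R=52
Round 3 (k=6): L=52 R=34
Round 4 (k=46): L=34 R=23
Round 5 (k=16): L=23 R=85
Round 6 (k=3): L=85 R=17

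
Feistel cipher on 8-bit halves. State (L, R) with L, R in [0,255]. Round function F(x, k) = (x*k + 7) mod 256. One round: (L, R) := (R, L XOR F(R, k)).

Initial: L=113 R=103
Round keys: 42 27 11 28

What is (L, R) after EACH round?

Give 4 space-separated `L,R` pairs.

Round 1 (k=42): L=103 R=156
Round 2 (k=27): L=156 R=28
Round 3 (k=11): L=28 R=167
Round 4 (k=28): L=167 R=87

Answer: 103,156 156,28 28,167 167,87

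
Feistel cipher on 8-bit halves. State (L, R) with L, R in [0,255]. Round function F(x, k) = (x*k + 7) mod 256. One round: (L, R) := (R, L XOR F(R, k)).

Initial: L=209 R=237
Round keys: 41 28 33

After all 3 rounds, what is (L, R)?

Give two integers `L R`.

Round 1 (k=41): L=237 R=45
Round 2 (k=28): L=45 R=30
Round 3 (k=33): L=30 R=200

Answer: 30 200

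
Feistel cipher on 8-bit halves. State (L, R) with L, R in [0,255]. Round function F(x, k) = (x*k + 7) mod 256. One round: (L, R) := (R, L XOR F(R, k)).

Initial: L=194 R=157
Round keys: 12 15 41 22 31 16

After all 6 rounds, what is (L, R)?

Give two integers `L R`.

Round 1 (k=12): L=157 R=161
Round 2 (k=15): L=161 R=235
Round 3 (k=41): L=235 R=11
Round 4 (k=22): L=11 R=18
Round 5 (k=31): L=18 R=62
Round 6 (k=16): L=62 R=245

Answer: 62 245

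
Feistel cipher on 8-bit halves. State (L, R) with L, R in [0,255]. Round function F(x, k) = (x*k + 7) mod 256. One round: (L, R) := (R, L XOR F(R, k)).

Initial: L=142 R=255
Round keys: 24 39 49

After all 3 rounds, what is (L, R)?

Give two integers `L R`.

Round 1 (k=24): L=255 R=97
Round 2 (k=39): L=97 R=49
Round 3 (k=49): L=49 R=9

Answer: 49 9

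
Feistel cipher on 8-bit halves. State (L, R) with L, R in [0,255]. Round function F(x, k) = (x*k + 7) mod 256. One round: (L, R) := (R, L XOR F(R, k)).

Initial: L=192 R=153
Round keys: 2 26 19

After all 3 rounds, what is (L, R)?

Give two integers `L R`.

Answer: 200 38

Derivation:
Round 1 (k=2): L=153 R=249
Round 2 (k=26): L=249 R=200
Round 3 (k=19): L=200 R=38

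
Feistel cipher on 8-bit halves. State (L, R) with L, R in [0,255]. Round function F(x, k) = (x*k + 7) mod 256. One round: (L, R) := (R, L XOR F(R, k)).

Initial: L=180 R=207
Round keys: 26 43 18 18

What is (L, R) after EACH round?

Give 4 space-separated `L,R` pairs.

Round 1 (k=26): L=207 R=185
Round 2 (k=43): L=185 R=213
Round 3 (k=18): L=213 R=184
Round 4 (k=18): L=184 R=34

Answer: 207,185 185,213 213,184 184,34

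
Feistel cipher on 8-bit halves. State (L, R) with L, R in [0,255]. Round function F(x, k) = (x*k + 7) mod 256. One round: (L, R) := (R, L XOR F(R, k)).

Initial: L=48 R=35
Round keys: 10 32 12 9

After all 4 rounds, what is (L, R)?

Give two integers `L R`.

Round 1 (k=10): L=35 R=85
Round 2 (k=32): L=85 R=132
Round 3 (k=12): L=132 R=98
Round 4 (k=9): L=98 R=253

Answer: 98 253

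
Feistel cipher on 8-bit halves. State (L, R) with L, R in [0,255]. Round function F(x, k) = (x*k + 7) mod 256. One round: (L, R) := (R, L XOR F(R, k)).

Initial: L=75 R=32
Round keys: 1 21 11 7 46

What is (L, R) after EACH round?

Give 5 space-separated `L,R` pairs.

Answer: 32,108 108,195 195,4 4,224 224,67

Derivation:
Round 1 (k=1): L=32 R=108
Round 2 (k=21): L=108 R=195
Round 3 (k=11): L=195 R=4
Round 4 (k=7): L=4 R=224
Round 5 (k=46): L=224 R=67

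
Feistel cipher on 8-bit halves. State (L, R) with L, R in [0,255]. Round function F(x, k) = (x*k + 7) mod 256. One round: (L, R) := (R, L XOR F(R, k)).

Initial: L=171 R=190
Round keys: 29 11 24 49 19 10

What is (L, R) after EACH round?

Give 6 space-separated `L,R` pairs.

Answer: 190,38 38,23 23,9 9,215 215,245 245,78

Derivation:
Round 1 (k=29): L=190 R=38
Round 2 (k=11): L=38 R=23
Round 3 (k=24): L=23 R=9
Round 4 (k=49): L=9 R=215
Round 5 (k=19): L=215 R=245
Round 6 (k=10): L=245 R=78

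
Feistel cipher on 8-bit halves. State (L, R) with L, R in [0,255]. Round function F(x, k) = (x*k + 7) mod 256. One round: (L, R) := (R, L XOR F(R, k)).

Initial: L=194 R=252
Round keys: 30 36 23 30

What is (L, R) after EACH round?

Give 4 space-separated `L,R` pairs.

Answer: 252,77 77,39 39,197 197,58

Derivation:
Round 1 (k=30): L=252 R=77
Round 2 (k=36): L=77 R=39
Round 3 (k=23): L=39 R=197
Round 4 (k=30): L=197 R=58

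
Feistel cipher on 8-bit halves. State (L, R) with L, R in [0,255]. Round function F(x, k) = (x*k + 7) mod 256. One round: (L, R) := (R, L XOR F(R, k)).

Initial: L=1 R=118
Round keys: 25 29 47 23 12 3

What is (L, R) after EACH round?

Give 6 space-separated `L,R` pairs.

Round 1 (k=25): L=118 R=140
Round 2 (k=29): L=140 R=149
Round 3 (k=47): L=149 R=238
Round 4 (k=23): L=238 R=252
Round 5 (k=12): L=252 R=57
Round 6 (k=3): L=57 R=78

Answer: 118,140 140,149 149,238 238,252 252,57 57,78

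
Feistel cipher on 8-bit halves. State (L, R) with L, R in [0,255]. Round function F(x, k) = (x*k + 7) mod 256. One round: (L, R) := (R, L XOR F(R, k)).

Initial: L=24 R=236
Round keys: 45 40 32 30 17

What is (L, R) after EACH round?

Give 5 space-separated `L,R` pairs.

Answer: 236,155 155,211 211,252 252,92 92,223

Derivation:
Round 1 (k=45): L=236 R=155
Round 2 (k=40): L=155 R=211
Round 3 (k=32): L=211 R=252
Round 4 (k=30): L=252 R=92
Round 5 (k=17): L=92 R=223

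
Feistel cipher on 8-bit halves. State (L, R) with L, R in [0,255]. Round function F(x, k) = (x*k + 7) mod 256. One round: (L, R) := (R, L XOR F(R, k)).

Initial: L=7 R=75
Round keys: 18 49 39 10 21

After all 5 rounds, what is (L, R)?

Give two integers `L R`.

Answer: 23 61

Derivation:
Round 1 (k=18): L=75 R=74
Round 2 (k=49): L=74 R=122
Round 3 (k=39): L=122 R=215
Round 4 (k=10): L=215 R=23
Round 5 (k=21): L=23 R=61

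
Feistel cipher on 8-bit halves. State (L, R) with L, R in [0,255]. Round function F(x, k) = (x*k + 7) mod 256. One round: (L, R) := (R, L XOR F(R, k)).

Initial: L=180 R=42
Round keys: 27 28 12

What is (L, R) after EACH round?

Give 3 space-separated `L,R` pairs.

Round 1 (k=27): L=42 R=193
Round 2 (k=28): L=193 R=9
Round 3 (k=12): L=9 R=178

Answer: 42,193 193,9 9,178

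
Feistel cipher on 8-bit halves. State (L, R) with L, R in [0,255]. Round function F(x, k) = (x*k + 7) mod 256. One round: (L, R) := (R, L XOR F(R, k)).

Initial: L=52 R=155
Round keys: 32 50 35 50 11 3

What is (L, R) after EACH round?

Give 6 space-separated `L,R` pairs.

Answer: 155,83 83,166 166,234 234,29 29,172 172,22

Derivation:
Round 1 (k=32): L=155 R=83
Round 2 (k=50): L=83 R=166
Round 3 (k=35): L=166 R=234
Round 4 (k=50): L=234 R=29
Round 5 (k=11): L=29 R=172
Round 6 (k=3): L=172 R=22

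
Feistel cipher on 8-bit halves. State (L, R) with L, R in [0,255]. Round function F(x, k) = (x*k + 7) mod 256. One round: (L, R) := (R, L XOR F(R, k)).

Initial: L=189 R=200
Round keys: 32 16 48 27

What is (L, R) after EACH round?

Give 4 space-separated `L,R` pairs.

Answer: 200,186 186,111 111,109 109,233

Derivation:
Round 1 (k=32): L=200 R=186
Round 2 (k=16): L=186 R=111
Round 3 (k=48): L=111 R=109
Round 4 (k=27): L=109 R=233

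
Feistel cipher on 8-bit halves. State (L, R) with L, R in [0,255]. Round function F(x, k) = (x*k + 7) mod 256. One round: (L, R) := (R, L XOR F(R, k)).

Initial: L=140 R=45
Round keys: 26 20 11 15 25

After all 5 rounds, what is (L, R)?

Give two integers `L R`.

Round 1 (k=26): L=45 R=21
Round 2 (k=20): L=21 R=134
Round 3 (k=11): L=134 R=220
Round 4 (k=15): L=220 R=109
Round 5 (k=25): L=109 R=112

Answer: 109 112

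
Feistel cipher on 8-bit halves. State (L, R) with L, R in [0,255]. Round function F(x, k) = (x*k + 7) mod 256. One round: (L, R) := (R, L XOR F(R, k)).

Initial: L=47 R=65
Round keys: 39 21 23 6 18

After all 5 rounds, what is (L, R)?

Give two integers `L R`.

Answer: 196 44

Derivation:
Round 1 (k=39): L=65 R=193
Round 2 (k=21): L=193 R=157
Round 3 (k=23): L=157 R=227
Round 4 (k=6): L=227 R=196
Round 5 (k=18): L=196 R=44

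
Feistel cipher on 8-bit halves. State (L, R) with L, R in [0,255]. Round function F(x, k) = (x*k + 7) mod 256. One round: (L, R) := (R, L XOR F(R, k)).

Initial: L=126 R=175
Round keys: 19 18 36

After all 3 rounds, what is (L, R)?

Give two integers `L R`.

Answer: 52 45

Derivation:
Round 1 (k=19): L=175 R=122
Round 2 (k=18): L=122 R=52
Round 3 (k=36): L=52 R=45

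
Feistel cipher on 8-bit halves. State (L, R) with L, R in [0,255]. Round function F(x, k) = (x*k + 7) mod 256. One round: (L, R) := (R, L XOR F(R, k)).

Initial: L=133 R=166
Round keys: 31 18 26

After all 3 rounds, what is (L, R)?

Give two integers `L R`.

Answer: 41 149

Derivation:
Round 1 (k=31): L=166 R=164
Round 2 (k=18): L=164 R=41
Round 3 (k=26): L=41 R=149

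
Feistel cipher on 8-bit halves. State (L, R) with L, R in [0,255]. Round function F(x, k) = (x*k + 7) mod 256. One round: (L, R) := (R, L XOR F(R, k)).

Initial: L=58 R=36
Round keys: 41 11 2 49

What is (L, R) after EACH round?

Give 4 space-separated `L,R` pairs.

Answer: 36,241 241,70 70,98 98,143

Derivation:
Round 1 (k=41): L=36 R=241
Round 2 (k=11): L=241 R=70
Round 3 (k=2): L=70 R=98
Round 4 (k=49): L=98 R=143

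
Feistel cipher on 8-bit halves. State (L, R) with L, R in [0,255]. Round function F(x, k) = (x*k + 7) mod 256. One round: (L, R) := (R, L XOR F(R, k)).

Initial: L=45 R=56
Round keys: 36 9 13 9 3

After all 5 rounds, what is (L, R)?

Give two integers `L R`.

Round 1 (k=36): L=56 R=202
Round 2 (k=9): L=202 R=25
Round 3 (k=13): L=25 R=134
Round 4 (k=9): L=134 R=164
Round 5 (k=3): L=164 R=117

Answer: 164 117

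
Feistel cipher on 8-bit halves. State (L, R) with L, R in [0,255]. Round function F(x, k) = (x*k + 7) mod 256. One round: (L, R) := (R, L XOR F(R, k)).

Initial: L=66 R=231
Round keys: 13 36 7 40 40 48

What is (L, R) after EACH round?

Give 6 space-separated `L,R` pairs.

Round 1 (k=13): L=231 R=128
Round 2 (k=36): L=128 R=224
Round 3 (k=7): L=224 R=167
Round 4 (k=40): L=167 R=255
Round 5 (k=40): L=255 R=120
Round 6 (k=48): L=120 R=120

Answer: 231,128 128,224 224,167 167,255 255,120 120,120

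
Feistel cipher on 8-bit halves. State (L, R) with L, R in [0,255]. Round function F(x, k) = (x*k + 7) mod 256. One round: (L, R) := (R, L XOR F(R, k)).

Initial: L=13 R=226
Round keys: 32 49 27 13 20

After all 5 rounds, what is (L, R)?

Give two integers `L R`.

Round 1 (k=32): L=226 R=74
Round 2 (k=49): L=74 R=211
Round 3 (k=27): L=211 R=2
Round 4 (k=13): L=2 R=242
Round 5 (k=20): L=242 R=237

Answer: 242 237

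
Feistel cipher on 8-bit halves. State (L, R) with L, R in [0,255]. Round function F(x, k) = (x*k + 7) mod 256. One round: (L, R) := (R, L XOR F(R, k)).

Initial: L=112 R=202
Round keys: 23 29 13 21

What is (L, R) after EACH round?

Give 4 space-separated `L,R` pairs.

Round 1 (k=23): L=202 R=93
Round 2 (k=29): L=93 R=90
Round 3 (k=13): L=90 R=196
Round 4 (k=21): L=196 R=65

Answer: 202,93 93,90 90,196 196,65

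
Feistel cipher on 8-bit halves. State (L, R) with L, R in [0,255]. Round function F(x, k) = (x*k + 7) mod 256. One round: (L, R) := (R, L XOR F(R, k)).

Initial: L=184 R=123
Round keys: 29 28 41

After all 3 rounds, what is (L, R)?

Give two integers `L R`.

Round 1 (k=29): L=123 R=78
Round 2 (k=28): L=78 R=244
Round 3 (k=41): L=244 R=85

Answer: 244 85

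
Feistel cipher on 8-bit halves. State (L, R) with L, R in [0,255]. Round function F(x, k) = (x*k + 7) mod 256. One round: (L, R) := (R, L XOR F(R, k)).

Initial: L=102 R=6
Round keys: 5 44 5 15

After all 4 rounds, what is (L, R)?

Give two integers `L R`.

Round 1 (k=5): L=6 R=67
Round 2 (k=44): L=67 R=141
Round 3 (k=5): L=141 R=139
Round 4 (k=15): L=139 R=161

Answer: 139 161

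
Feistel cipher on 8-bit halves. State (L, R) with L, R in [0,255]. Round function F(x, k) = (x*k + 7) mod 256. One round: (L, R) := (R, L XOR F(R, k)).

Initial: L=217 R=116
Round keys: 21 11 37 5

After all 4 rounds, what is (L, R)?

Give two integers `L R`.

Answer: 86 76

Derivation:
Round 1 (k=21): L=116 R=82
Round 2 (k=11): L=82 R=249
Round 3 (k=37): L=249 R=86
Round 4 (k=5): L=86 R=76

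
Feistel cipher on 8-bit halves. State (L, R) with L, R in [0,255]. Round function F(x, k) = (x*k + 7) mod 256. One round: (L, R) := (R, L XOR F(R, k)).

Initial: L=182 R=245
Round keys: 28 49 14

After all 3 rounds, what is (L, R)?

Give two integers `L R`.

Answer: 169 32

Derivation:
Round 1 (k=28): L=245 R=101
Round 2 (k=49): L=101 R=169
Round 3 (k=14): L=169 R=32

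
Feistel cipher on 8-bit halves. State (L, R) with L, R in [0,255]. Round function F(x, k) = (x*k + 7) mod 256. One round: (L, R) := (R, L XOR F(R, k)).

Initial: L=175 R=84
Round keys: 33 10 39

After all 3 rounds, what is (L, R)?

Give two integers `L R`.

Answer: 219 16

Derivation:
Round 1 (k=33): L=84 R=116
Round 2 (k=10): L=116 R=219
Round 3 (k=39): L=219 R=16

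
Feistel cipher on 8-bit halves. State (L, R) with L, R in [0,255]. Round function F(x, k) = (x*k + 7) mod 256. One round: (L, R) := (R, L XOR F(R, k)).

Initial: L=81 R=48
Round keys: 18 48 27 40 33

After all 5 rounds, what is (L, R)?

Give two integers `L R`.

Answer: 64 5

Derivation:
Round 1 (k=18): L=48 R=54
Round 2 (k=48): L=54 R=23
Round 3 (k=27): L=23 R=66
Round 4 (k=40): L=66 R=64
Round 5 (k=33): L=64 R=5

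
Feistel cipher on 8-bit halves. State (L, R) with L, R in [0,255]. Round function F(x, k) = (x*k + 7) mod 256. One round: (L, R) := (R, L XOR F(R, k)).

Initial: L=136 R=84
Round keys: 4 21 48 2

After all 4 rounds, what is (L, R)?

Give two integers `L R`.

Answer: 248 241

Derivation:
Round 1 (k=4): L=84 R=223
Round 2 (k=21): L=223 R=6
Round 3 (k=48): L=6 R=248
Round 4 (k=2): L=248 R=241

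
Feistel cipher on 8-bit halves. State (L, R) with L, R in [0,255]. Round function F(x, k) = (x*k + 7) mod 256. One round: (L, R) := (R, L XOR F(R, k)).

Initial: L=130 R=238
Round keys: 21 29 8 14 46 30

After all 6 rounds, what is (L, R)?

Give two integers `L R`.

Answer: 121 86

Derivation:
Round 1 (k=21): L=238 R=15
Round 2 (k=29): L=15 R=84
Round 3 (k=8): L=84 R=168
Round 4 (k=14): L=168 R=99
Round 5 (k=46): L=99 R=121
Round 6 (k=30): L=121 R=86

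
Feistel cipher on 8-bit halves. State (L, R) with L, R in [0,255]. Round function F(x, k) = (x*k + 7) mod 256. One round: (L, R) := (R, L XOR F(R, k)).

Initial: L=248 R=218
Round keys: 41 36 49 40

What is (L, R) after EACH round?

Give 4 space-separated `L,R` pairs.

Round 1 (k=41): L=218 R=9
Round 2 (k=36): L=9 R=145
Round 3 (k=49): L=145 R=193
Round 4 (k=40): L=193 R=190

Answer: 218,9 9,145 145,193 193,190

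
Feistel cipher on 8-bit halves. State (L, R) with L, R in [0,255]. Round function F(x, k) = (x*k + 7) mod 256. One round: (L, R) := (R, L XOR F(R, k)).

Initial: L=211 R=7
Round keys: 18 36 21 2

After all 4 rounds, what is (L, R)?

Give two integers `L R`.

Round 1 (k=18): L=7 R=86
Round 2 (k=36): L=86 R=24
Round 3 (k=21): L=24 R=169
Round 4 (k=2): L=169 R=65

Answer: 169 65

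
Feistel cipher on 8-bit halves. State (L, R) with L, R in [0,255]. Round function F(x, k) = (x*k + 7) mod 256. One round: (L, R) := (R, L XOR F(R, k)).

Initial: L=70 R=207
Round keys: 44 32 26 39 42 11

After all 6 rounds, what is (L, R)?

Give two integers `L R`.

Answer: 83 189

Derivation:
Round 1 (k=44): L=207 R=221
Round 2 (k=32): L=221 R=104
Round 3 (k=26): L=104 R=74
Round 4 (k=39): L=74 R=37
Round 5 (k=42): L=37 R=83
Round 6 (k=11): L=83 R=189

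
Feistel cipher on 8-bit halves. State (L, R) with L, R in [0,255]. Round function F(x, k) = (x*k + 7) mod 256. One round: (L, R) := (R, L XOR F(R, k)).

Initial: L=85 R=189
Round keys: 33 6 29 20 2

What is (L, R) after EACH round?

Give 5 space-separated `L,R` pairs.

Answer: 189,49 49,144 144,102 102,111 111,131

Derivation:
Round 1 (k=33): L=189 R=49
Round 2 (k=6): L=49 R=144
Round 3 (k=29): L=144 R=102
Round 4 (k=20): L=102 R=111
Round 5 (k=2): L=111 R=131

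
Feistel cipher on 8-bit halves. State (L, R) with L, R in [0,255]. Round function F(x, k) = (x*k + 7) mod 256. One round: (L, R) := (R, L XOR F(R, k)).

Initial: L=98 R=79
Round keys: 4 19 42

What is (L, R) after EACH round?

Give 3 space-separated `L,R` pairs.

Round 1 (k=4): L=79 R=33
Round 2 (k=19): L=33 R=53
Round 3 (k=42): L=53 R=152

Answer: 79,33 33,53 53,152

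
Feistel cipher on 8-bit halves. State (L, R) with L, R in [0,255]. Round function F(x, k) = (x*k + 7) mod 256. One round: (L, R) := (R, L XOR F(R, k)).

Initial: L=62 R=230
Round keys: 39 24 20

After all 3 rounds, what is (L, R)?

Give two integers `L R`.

Round 1 (k=39): L=230 R=47
Round 2 (k=24): L=47 R=137
Round 3 (k=20): L=137 R=148

Answer: 137 148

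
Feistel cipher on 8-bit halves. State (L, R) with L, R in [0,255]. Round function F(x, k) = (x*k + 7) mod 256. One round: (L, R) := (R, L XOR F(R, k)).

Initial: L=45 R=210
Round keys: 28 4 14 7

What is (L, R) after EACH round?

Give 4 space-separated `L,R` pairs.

Answer: 210,210 210,157 157,79 79,173

Derivation:
Round 1 (k=28): L=210 R=210
Round 2 (k=4): L=210 R=157
Round 3 (k=14): L=157 R=79
Round 4 (k=7): L=79 R=173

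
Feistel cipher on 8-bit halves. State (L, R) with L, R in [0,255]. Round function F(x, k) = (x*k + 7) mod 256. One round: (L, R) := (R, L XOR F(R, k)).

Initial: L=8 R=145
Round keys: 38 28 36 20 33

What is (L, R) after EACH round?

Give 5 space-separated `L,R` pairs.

Round 1 (k=38): L=145 R=133
Round 2 (k=28): L=133 R=2
Round 3 (k=36): L=2 R=202
Round 4 (k=20): L=202 R=205
Round 5 (k=33): L=205 R=190

Answer: 145,133 133,2 2,202 202,205 205,190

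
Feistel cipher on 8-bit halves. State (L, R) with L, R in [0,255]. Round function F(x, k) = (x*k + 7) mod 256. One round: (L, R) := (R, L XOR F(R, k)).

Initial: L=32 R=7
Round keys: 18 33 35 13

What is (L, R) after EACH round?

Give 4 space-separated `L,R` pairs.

Answer: 7,165 165,75 75,237 237,91

Derivation:
Round 1 (k=18): L=7 R=165
Round 2 (k=33): L=165 R=75
Round 3 (k=35): L=75 R=237
Round 4 (k=13): L=237 R=91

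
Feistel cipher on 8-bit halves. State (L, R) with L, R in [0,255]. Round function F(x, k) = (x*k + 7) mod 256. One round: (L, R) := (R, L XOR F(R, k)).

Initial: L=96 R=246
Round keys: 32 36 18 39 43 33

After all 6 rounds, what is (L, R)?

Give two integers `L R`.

Round 1 (k=32): L=246 R=167
Round 2 (k=36): L=167 R=117
Round 3 (k=18): L=117 R=230
Round 4 (k=39): L=230 R=100
Round 5 (k=43): L=100 R=53
Round 6 (k=33): L=53 R=184

Answer: 53 184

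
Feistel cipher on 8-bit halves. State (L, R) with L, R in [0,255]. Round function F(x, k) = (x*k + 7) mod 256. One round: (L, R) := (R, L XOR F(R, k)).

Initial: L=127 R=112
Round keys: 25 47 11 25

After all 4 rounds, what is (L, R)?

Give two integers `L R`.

Answer: 164 132

Derivation:
Round 1 (k=25): L=112 R=136
Round 2 (k=47): L=136 R=143
Round 3 (k=11): L=143 R=164
Round 4 (k=25): L=164 R=132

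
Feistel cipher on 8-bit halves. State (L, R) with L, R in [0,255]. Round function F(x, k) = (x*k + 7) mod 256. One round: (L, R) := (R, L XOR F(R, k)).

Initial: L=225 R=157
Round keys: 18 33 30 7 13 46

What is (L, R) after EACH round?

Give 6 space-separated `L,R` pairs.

Answer: 157,240 240,106 106,131 131,246 246,6 6,237

Derivation:
Round 1 (k=18): L=157 R=240
Round 2 (k=33): L=240 R=106
Round 3 (k=30): L=106 R=131
Round 4 (k=7): L=131 R=246
Round 5 (k=13): L=246 R=6
Round 6 (k=46): L=6 R=237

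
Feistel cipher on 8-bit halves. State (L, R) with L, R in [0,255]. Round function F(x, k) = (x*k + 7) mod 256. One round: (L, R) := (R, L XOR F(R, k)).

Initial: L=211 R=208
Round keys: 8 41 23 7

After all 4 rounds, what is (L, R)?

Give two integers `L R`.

Round 1 (k=8): L=208 R=84
Round 2 (k=41): L=84 R=171
Round 3 (k=23): L=171 R=48
Round 4 (k=7): L=48 R=252

Answer: 48 252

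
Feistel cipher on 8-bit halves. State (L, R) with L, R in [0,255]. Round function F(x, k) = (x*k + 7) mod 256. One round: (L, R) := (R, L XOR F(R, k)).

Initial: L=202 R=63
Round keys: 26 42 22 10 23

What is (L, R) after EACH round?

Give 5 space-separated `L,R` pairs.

Answer: 63,167 167,82 82,180 180,93 93,214

Derivation:
Round 1 (k=26): L=63 R=167
Round 2 (k=42): L=167 R=82
Round 3 (k=22): L=82 R=180
Round 4 (k=10): L=180 R=93
Round 5 (k=23): L=93 R=214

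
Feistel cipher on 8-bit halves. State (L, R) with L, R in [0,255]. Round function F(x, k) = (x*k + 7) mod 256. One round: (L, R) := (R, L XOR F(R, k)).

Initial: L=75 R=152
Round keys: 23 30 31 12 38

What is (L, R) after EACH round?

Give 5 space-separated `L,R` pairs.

Answer: 152,228 228,39 39,36 36,144 144,67

Derivation:
Round 1 (k=23): L=152 R=228
Round 2 (k=30): L=228 R=39
Round 3 (k=31): L=39 R=36
Round 4 (k=12): L=36 R=144
Round 5 (k=38): L=144 R=67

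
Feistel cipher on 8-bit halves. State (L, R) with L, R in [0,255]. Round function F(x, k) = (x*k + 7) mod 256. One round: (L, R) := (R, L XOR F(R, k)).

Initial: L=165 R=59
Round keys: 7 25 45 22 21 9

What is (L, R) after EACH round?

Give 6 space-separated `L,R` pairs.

Round 1 (k=7): L=59 R=1
Round 2 (k=25): L=1 R=27
Round 3 (k=45): L=27 R=199
Round 4 (k=22): L=199 R=58
Round 5 (k=21): L=58 R=14
Round 6 (k=9): L=14 R=191

Answer: 59,1 1,27 27,199 199,58 58,14 14,191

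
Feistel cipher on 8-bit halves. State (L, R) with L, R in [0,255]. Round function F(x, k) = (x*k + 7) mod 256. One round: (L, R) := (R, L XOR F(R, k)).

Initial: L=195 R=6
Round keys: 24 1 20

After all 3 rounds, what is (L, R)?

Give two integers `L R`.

Round 1 (k=24): L=6 R=84
Round 2 (k=1): L=84 R=93
Round 3 (k=20): L=93 R=31

Answer: 93 31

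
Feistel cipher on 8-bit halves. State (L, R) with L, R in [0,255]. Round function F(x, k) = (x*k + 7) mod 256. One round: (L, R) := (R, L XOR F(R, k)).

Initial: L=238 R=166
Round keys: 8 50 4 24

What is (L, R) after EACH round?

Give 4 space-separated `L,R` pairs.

Answer: 166,217 217,207 207,154 154,184

Derivation:
Round 1 (k=8): L=166 R=217
Round 2 (k=50): L=217 R=207
Round 3 (k=4): L=207 R=154
Round 4 (k=24): L=154 R=184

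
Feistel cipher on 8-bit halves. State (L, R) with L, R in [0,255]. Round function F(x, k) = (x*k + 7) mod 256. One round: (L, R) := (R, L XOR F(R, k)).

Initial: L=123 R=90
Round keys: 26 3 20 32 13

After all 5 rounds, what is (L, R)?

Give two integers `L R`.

Round 1 (k=26): L=90 R=80
Round 2 (k=3): L=80 R=173
Round 3 (k=20): L=173 R=219
Round 4 (k=32): L=219 R=202
Round 5 (k=13): L=202 R=146

Answer: 202 146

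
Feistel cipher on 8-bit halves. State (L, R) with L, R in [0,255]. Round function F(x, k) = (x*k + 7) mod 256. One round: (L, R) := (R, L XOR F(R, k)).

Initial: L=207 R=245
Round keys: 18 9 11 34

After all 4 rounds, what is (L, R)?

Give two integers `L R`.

Round 1 (k=18): L=245 R=142
Round 2 (k=9): L=142 R=240
Round 3 (k=11): L=240 R=217
Round 4 (k=34): L=217 R=41

Answer: 217 41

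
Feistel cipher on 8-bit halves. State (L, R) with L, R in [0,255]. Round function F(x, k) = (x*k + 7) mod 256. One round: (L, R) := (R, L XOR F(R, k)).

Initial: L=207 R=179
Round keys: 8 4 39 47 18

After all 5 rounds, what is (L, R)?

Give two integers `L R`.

Answer: 192 228

Derivation:
Round 1 (k=8): L=179 R=80
Round 2 (k=4): L=80 R=244
Round 3 (k=39): L=244 R=99
Round 4 (k=47): L=99 R=192
Round 5 (k=18): L=192 R=228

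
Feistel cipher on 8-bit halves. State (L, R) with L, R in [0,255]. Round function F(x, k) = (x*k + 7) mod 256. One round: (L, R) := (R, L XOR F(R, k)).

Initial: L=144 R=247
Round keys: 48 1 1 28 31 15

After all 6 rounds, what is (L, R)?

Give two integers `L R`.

Round 1 (k=48): L=247 R=199
Round 2 (k=1): L=199 R=57
Round 3 (k=1): L=57 R=135
Round 4 (k=28): L=135 R=242
Round 5 (k=31): L=242 R=210
Round 6 (k=15): L=210 R=167

Answer: 210 167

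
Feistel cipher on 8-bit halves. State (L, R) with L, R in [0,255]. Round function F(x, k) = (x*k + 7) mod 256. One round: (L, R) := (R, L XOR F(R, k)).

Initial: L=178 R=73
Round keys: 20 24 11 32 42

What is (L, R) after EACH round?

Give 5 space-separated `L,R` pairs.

Answer: 73,9 9,150 150,112 112,145 145,161

Derivation:
Round 1 (k=20): L=73 R=9
Round 2 (k=24): L=9 R=150
Round 3 (k=11): L=150 R=112
Round 4 (k=32): L=112 R=145
Round 5 (k=42): L=145 R=161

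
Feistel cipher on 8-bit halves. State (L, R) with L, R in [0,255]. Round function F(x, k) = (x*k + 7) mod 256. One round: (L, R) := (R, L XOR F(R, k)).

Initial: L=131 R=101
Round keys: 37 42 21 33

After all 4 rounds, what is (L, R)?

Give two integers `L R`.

Round 1 (k=37): L=101 R=35
Round 2 (k=42): L=35 R=160
Round 3 (k=21): L=160 R=4
Round 4 (k=33): L=4 R=43

Answer: 4 43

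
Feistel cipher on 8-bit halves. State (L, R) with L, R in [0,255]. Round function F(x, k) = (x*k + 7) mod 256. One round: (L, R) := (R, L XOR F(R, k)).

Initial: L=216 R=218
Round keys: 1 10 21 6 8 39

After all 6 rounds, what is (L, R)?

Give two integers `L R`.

Answer: 208 29

Derivation:
Round 1 (k=1): L=218 R=57
Round 2 (k=10): L=57 R=155
Round 3 (k=21): L=155 R=135
Round 4 (k=6): L=135 R=170
Round 5 (k=8): L=170 R=208
Round 6 (k=39): L=208 R=29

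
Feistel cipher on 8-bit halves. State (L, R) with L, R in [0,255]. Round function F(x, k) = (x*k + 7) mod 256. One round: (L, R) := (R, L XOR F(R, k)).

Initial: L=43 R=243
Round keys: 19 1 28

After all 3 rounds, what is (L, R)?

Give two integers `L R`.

Answer: 177 88

Derivation:
Round 1 (k=19): L=243 R=59
Round 2 (k=1): L=59 R=177
Round 3 (k=28): L=177 R=88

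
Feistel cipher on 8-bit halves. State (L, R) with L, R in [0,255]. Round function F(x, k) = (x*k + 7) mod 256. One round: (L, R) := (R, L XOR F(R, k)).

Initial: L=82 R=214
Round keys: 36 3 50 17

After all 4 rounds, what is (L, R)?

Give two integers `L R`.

Answer: 186 89

Derivation:
Round 1 (k=36): L=214 R=77
Round 2 (k=3): L=77 R=56
Round 3 (k=50): L=56 R=186
Round 4 (k=17): L=186 R=89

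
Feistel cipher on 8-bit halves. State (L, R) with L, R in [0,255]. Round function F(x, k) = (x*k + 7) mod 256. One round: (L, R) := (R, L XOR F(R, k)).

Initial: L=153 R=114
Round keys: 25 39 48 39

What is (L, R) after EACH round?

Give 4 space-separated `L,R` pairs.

Answer: 114,176 176,165 165,71 71,125

Derivation:
Round 1 (k=25): L=114 R=176
Round 2 (k=39): L=176 R=165
Round 3 (k=48): L=165 R=71
Round 4 (k=39): L=71 R=125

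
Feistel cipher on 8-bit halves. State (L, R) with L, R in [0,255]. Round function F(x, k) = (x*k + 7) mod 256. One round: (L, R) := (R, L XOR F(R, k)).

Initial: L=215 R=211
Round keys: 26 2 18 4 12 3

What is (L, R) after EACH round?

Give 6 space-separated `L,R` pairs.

Round 1 (k=26): L=211 R=162
Round 2 (k=2): L=162 R=152
Round 3 (k=18): L=152 R=21
Round 4 (k=4): L=21 R=195
Round 5 (k=12): L=195 R=62
Round 6 (k=3): L=62 R=2

Answer: 211,162 162,152 152,21 21,195 195,62 62,2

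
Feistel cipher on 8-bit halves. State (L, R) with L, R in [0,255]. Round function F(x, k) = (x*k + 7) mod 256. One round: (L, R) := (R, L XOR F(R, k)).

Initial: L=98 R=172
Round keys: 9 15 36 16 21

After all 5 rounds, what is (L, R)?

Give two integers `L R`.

Round 1 (k=9): L=172 R=113
Round 2 (k=15): L=113 R=10
Round 3 (k=36): L=10 R=30
Round 4 (k=16): L=30 R=237
Round 5 (k=21): L=237 R=102

Answer: 237 102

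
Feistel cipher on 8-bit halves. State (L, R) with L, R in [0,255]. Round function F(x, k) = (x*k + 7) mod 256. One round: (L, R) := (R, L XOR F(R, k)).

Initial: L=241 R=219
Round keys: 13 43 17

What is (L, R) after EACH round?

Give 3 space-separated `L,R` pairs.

Answer: 219,215 215,255 255,33

Derivation:
Round 1 (k=13): L=219 R=215
Round 2 (k=43): L=215 R=255
Round 3 (k=17): L=255 R=33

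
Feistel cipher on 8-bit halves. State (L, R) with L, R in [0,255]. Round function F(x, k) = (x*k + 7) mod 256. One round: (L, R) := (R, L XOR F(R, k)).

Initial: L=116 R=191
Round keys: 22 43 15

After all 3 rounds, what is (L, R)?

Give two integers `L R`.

Round 1 (k=22): L=191 R=5
Round 2 (k=43): L=5 R=97
Round 3 (k=15): L=97 R=179

Answer: 97 179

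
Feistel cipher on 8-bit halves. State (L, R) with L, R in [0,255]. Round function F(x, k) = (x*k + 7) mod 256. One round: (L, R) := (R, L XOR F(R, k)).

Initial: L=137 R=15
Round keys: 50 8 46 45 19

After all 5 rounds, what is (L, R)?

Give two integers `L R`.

Round 1 (k=50): L=15 R=124
Round 2 (k=8): L=124 R=232
Round 3 (k=46): L=232 R=203
Round 4 (k=45): L=203 R=94
Round 5 (k=19): L=94 R=202

Answer: 94 202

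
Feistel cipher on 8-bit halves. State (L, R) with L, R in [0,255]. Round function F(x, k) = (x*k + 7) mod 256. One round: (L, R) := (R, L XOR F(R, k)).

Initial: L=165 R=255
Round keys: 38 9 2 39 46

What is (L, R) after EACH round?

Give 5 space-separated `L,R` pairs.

Round 1 (k=38): L=255 R=68
Round 2 (k=9): L=68 R=148
Round 3 (k=2): L=148 R=107
Round 4 (k=39): L=107 R=192
Round 5 (k=46): L=192 R=236

Answer: 255,68 68,148 148,107 107,192 192,236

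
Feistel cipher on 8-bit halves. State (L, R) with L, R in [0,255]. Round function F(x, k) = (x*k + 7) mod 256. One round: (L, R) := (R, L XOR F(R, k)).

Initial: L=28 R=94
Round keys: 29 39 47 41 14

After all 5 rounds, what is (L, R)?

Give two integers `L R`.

Answer: 237 43

Derivation:
Round 1 (k=29): L=94 R=177
Round 2 (k=39): L=177 R=160
Round 3 (k=47): L=160 R=214
Round 4 (k=41): L=214 R=237
Round 5 (k=14): L=237 R=43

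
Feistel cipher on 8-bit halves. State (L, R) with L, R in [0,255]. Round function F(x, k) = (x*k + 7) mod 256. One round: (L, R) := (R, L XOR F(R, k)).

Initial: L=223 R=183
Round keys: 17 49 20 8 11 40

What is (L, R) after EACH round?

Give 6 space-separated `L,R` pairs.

Round 1 (k=17): L=183 R=241
Round 2 (k=49): L=241 R=159
Round 3 (k=20): L=159 R=130
Round 4 (k=8): L=130 R=136
Round 5 (k=11): L=136 R=93
Round 6 (k=40): L=93 R=7

Answer: 183,241 241,159 159,130 130,136 136,93 93,7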